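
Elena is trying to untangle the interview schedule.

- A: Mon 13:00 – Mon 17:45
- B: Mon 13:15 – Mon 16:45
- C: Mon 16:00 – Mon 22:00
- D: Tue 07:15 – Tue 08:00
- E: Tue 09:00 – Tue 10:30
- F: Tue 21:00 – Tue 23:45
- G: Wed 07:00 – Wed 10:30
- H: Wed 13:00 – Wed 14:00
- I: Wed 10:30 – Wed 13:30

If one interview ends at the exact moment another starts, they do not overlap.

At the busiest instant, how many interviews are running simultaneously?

3

Sort all start/end points and keep a running count:
Mon 13:00 start A → 1
Mon 13:15 start B → 2
Mon 16:00 start C → 3
Mon 16:45 end B → 2
Mon 17:45 end A → 1
Mon 22:00 end C → 0
Tue 07:15 start D → 1
Tue 08:00 end D → 0
Tue 09:00 start E → 1
Tue 10:30 end E → 0
Tue 21:00 start F → 1
Tue 23:45 end F → 0
Wed 07:00 start G → 1
Wed 10:30 end G → 0
Wed 10:30 start I → 1
Wed 13:00 start H → 2
Wed 13:30 end I → 1
Wed 14:00 end H → 0
Peak is 3, at Mon 16:00 (A, B, C).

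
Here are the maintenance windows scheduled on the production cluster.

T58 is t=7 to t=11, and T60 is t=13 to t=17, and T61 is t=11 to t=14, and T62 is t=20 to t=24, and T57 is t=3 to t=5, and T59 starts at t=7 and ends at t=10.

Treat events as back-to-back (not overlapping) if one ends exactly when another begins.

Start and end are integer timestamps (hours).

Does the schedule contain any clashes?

Sorted by start: T57, T58, T59, T61, T60, T62.
T58 starts after T57 ends, so T57 has no further overlaps.
T59 starts before T58 ends → T58 and T59 overlap.
That's a conflict, so the schedule is not conflict-free.

Yes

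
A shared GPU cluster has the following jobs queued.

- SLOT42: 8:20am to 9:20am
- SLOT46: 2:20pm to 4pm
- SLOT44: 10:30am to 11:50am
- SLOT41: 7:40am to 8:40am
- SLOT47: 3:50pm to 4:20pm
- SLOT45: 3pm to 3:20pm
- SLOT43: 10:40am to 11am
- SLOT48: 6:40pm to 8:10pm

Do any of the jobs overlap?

Two intervals overlap when each starts before the other ends.
Sorted by start: SLOT41, SLOT42, SLOT44, SLOT43, SLOT46, SLOT45, SLOT47, SLOT48.
SLOT42 starts before SLOT41 ends → SLOT41 and SLOT42 overlap.
That's a conflict, so the schedule is not conflict-free.

Yes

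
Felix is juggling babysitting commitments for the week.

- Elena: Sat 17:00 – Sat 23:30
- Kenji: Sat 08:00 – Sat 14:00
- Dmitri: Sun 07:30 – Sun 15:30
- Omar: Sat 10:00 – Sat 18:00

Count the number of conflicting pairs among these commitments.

Sorted by start: Kenji, Omar, Elena, Dmitri.
Omar starts before Kenji ends → Kenji and Omar overlap.
Elena starts after Kenji ends — done with Kenji.
Elena starts before Omar ends → Omar and Elena overlap.
Dmitri starts after Omar ends.
Dmitri starts after Elena ends.
Overlapping pairs: Elena & Omar, Kenji & Omar — 2 in total.

2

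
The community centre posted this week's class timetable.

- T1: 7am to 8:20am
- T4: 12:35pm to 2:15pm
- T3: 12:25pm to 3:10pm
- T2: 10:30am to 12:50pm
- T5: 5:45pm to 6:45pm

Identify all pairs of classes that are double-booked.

Sorted by start: T1, T2, T3, T4, T5.
T2 starts after T1 ends, so nothing later overlaps T1 either.
T3 starts before T2 ends → T2 and T3 overlap.
T4 starts before T2 ends → T2 and T4 overlap.
T5 starts after T2 ends.
T4 starts before T3 ends → T3 and T4 overlap.
T5 starts after T3 ends.
T5 starts after T4 ends.

T2 & T3, T2 & T4, T3 & T4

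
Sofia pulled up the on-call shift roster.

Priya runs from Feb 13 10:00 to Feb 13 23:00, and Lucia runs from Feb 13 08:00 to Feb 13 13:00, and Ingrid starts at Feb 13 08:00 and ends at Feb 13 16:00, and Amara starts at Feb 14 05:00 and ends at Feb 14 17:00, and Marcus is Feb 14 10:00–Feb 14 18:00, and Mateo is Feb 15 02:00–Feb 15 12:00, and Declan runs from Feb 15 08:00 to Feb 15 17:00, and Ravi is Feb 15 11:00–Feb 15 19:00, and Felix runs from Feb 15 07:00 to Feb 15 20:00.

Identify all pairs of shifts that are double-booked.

Amara & Marcus, Declan & Felix, Declan & Mateo, Declan & Ravi, Felix & Mateo, Felix & Ravi, Ingrid & Lucia, Ingrid & Priya, Lucia & Priya, Mateo & Ravi

Sorted by start: Lucia, Ingrid, Priya, Amara, Marcus, Mateo, Felix, Declan, Ravi.
Ingrid starts before Lucia ends → Lucia and Ingrid overlap.
Priya starts before Lucia ends → Lucia and Priya overlap.
Amara starts after Lucia ends, so Lucia has no further overlaps.
Priya starts before Ingrid ends → Ingrid and Priya overlap.
Amara starts after Ingrid ends, so Ingrid has no further overlaps.
Amara starts after Priya ends, so Priya has no further overlaps.
Marcus starts before Amara ends → Amara and Marcus overlap.
Mateo starts after Amara ends, so Amara has no further overlaps.
Mateo starts after Marcus ends, so Marcus has no further overlaps.
Felix starts before Mateo ends → Mateo and Felix overlap.
Declan starts before Mateo ends → Mateo and Declan overlap.
Ravi starts before Mateo ends → Mateo and Ravi overlap.
Declan starts before Felix ends → Felix and Declan overlap.
Ravi starts before Felix ends → Felix and Ravi overlap.
Ravi starts before Declan ends → Declan and Ravi overlap.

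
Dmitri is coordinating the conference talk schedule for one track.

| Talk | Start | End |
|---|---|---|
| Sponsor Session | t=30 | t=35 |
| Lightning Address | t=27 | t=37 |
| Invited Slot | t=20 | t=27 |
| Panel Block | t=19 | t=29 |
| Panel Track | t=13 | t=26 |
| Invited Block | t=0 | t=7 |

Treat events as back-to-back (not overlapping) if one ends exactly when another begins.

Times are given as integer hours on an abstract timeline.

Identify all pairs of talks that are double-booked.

Invited Slot & Panel Block, Invited Slot & Panel Track, Lightning Address & Panel Block, Lightning Address & Sponsor Session, Panel Block & Panel Track

Sorted by start: Invited Block, Panel Track, Panel Block, Invited Slot, Lightning Address, Sponsor Session.
Panel Track starts after Invited Block ends, so nothing later overlaps Invited Block either.
Panel Block starts before Panel Track ends → Panel Track and Panel Block overlap.
Invited Slot starts before Panel Track ends → Panel Track and Invited Slot overlap.
Lightning Address starts after Panel Track ends, so nothing later overlaps Panel Track either.
Invited Slot starts before Panel Block ends → Panel Block and Invited Slot overlap.
Lightning Address starts before Panel Block ends → Panel Block and Lightning Address overlap.
Sponsor Session starts after Panel Block ends.
Lightning Address starts exactly when Invited Slot ends (back-to-back, no overlap), so nothing later overlaps Invited Slot either.
Sponsor Session starts before Lightning Address ends → Lightning Address and Sponsor Session overlap.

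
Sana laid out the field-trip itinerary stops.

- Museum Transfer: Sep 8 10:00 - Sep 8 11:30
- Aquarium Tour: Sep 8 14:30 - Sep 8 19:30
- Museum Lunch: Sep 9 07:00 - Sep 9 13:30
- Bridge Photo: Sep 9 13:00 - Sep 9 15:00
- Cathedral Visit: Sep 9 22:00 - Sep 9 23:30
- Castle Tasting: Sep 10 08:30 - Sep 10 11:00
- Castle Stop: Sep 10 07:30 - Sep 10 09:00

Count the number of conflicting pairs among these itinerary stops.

Sorted by start: Museum Transfer, Aquarium Tour, Museum Lunch, Bridge Photo, Cathedral Visit, Castle Stop, Castle Tasting.
Aquarium Tour starts after Museum Transfer ends, so Museum Transfer has no further overlaps.
Museum Lunch starts after Aquarium Tour ends, so Aquarium Tour has no further overlaps.
Bridge Photo starts before Museum Lunch ends → Museum Lunch and Bridge Photo overlap.
Cathedral Visit starts after Museum Lunch ends, so Museum Lunch has no further overlaps.
Cathedral Visit starts after Bridge Photo ends, so Bridge Photo has no further overlaps.
Castle Stop starts after Cathedral Visit ends, so Cathedral Visit has no further overlaps.
Castle Tasting starts before Castle Stop ends → Castle Stop and Castle Tasting overlap.
Overlapping pairs: Bridge Photo & Museum Lunch, Castle Stop & Castle Tasting — 2 in total.

2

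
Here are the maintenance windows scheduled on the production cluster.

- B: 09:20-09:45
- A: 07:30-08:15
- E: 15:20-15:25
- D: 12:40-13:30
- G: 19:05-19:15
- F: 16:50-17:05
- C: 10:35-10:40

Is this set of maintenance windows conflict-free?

Sorted by start: A, B, C, D, E, F, G.
B starts after A ends, so A has no further overlaps.
C starts after B ends, so B has no further overlaps.
D starts after C ends, so C has no further overlaps.
E starts after D ends, so D has no further overlaps.
F starts after E ends, so E has no further overlaps.
G starts after F ends.
Every pair is clear; the schedule has no overlaps.

Yes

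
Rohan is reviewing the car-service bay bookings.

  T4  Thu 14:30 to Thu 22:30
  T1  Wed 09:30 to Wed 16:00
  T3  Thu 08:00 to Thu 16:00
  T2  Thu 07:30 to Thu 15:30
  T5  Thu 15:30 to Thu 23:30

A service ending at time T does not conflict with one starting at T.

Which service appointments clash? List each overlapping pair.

Sorted by start: T1, T2, T3, T4, T5.
T2 starts after T1 ends, so nothing later overlaps T1 either.
T3 starts before T2 ends → T2 and T3 overlap.
T4 starts before T2 ends → T2 and T4 overlap.
T5 starts exactly when T2 ends (back-to-back, no overlap).
T4 starts before T3 ends → T3 and T4 overlap.
T5 starts before T3 ends → T3 and T5 overlap.
T5 starts before T4 ends → T4 and T5 overlap.

T2 & T3, T2 & T4, T3 & T4, T3 & T5, T4 & T5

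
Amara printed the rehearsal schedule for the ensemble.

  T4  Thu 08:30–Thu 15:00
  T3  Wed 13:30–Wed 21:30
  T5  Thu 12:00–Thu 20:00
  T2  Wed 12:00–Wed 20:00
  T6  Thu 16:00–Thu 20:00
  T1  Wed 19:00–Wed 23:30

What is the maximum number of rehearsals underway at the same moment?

Sweep the timeline, counting +1 at each start and −1 at each end (ends before starts at a tie):
Wed 12:00 start T2 → 1
Wed 13:30 start T3 → 2
Wed 19:00 start T1 → 3
Wed 20:00 end T2 → 2
Wed 21:30 end T3 → 1
Wed 23:30 end T1 → 0
Thu 08:30 start T4 → 1
Thu 12:00 start T5 → 2
Thu 15:00 end T4 → 1
Thu 16:00 start T6 → 2
Thu 20:00 end T5 → 1
Thu 20:00 end T6 → 0
Peak is 3, at Wed 19:00 (T1, T2, T3).

3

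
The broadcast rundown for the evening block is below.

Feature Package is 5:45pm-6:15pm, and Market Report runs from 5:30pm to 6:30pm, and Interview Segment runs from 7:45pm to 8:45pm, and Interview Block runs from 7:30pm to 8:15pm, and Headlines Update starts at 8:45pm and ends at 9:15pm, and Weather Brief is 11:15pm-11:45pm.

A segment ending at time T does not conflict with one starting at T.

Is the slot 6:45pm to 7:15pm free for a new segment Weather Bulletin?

Market Report: ends 6:30pm at or before Weather Bulletin starts 6:45pm → clear.
Feature Package: ends 6:15pm at or before Weather Bulletin starts 6:45pm → clear.
Interview Block: starts 7:30pm at or after Weather Bulletin ends 7:15pm → clear.
Interview Segment: starts 7:45pm at or after Weather Bulletin ends 7:15pm → clear.
Headlines Update: starts 8:45pm at or after Weather Bulletin ends 7:15pm → clear.
Weather Brief: starts 11:15pm at or after Weather Bulletin ends 7:15pm → clear.

Yes — the slot is free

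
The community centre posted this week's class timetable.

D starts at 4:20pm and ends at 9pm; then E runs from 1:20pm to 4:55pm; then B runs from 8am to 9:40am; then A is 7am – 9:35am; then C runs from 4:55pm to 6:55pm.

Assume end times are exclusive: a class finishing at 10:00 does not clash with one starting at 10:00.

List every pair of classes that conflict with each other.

A & B, C & D, D & E

Sorted by start: A, B, E, D, C.
B starts before A ends → A and B overlap.
E starts after A ends — done with A.
E starts after B ends — done with B.
D starts before E ends → E and D overlap.
C starts exactly when E ends (back-to-back, no overlap).
C starts before D ends → D and C overlap.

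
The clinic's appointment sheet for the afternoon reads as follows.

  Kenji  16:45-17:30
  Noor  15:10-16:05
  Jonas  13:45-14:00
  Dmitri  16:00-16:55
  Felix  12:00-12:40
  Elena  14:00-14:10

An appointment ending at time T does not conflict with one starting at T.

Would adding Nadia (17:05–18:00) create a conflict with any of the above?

Felix: ends 12:40 at or before Nadia starts 17:05 → clear.
Jonas: ends 14:00 at or before Nadia starts 17:05 → clear.
Elena: ends 14:10 at or before Nadia starts 17:05 → clear.
Noor: ends 16:05 at or before Nadia starts 17:05 → clear.
Dmitri: ends 16:55 at or before Nadia starts 17:05 → clear.
Kenji: starts 16:45 before Nadia ends 18:00, and ends 17:30 after Nadia starts 17:05 → overlap.
Nadia overlaps Kenji.

Yes — it overlaps Kenji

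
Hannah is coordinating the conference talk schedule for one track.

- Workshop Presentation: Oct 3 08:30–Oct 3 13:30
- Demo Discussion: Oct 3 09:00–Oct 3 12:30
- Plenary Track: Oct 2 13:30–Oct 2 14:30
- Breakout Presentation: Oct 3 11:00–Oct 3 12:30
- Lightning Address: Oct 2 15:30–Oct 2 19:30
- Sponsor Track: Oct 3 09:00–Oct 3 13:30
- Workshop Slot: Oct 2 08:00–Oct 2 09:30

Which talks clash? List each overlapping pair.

Breakout Presentation & Demo Discussion, Breakout Presentation & Sponsor Track, Breakout Presentation & Workshop Presentation, Demo Discussion & Sponsor Track, Demo Discussion & Workshop Presentation, Sponsor Track & Workshop Presentation

Sorted by start: Workshop Slot, Plenary Track, Lightning Address, Workshop Presentation, Demo Discussion, Sponsor Track, Breakout Presentation.
Plenary Track starts after Workshop Slot ends; Workshop Slot is clear from here.
Lightning Address starts after Plenary Track ends; Plenary Track is clear from here.
Workshop Presentation starts after Lightning Address ends; Lightning Address is clear from here.
Demo Discussion starts before Workshop Presentation ends → Workshop Presentation and Demo Discussion overlap.
Sponsor Track starts before Workshop Presentation ends → Workshop Presentation and Sponsor Track overlap.
Breakout Presentation starts before Workshop Presentation ends → Workshop Presentation and Breakout Presentation overlap.
Sponsor Track starts before Demo Discussion ends → Demo Discussion and Sponsor Track overlap.
Breakout Presentation starts before Demo Discussion ends → Demo Discussion and Breakout Presentation overlap.
Breakout Presentation starts before Sponsor Track ends → Sponsor Track and Breakout Presentation overlap.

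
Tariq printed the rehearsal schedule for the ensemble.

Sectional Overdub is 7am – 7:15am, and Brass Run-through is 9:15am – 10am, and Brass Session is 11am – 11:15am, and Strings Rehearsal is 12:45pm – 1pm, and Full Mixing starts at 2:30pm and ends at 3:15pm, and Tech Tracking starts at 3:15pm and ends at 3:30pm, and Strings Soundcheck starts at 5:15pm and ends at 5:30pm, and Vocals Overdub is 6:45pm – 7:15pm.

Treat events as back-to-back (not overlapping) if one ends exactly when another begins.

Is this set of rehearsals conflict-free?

Yes

Two intervals overlap when each starts before the other ends.
Sorted by start: Sectional Overdub, Brass Run-through, Brass Session, Strings Rehearsal, Full Mixing, Tech Tracking, Strings Soundcheck, Vocals Overdub.
Brass Run-through starts after Sectional Overdub ends, so nothing later overlaps Sectional Overdub either.
Brass Session starts after Brass Run-through ends, so nothing later overlaps Brass Run-through either.
Strings Rehearsal starts after Brass Session ends, so nothing later overlaps Brass Session either.
Full Mixing starts after Strings Rehearsal ends, so nothing later overlaps Strings Rehearsal either.
Tech Tracking starts exactly when Full Mixing ends (back-to-back, no overlap), so nothing later overlaps Full Mixing either.
Strings Soundcheck starts after Tech Tracking ends, so nothing later overlaps Tech Tracking either.
Vocals Overdub starts after Strings Soundcheck ends.
Every pair is clear; the schedule has no overlaps.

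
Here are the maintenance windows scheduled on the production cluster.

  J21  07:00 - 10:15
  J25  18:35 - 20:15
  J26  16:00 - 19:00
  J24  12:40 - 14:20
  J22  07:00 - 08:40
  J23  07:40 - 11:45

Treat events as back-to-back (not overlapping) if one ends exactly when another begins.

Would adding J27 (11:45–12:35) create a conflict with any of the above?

No — it doesn't clash with anything

J21: ends 10:15 at or before J27 starts 11:45 → clear.
J22: ends 08:40 at or before J27 starts 11:45 → clear.
J23: ends 11:45 at or before J27 starts 11:45 → clear.
J24: starts 12:40 at or after J27 ends 12:35 → clear.
J26: starts 16:00 at or after J27 ends 12:35 → clear.
J25: starts 18:35 at or after J27 ends 12:35 → clear.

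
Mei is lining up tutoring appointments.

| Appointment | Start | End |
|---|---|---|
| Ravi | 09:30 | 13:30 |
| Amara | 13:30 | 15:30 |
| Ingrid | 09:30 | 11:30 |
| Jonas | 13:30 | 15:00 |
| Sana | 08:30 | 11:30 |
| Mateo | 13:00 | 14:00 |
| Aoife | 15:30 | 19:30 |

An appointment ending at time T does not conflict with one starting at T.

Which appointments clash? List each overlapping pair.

Two intervals overlap when each starts before the other ends.
Sorted by start: Sana, Ravi, Ingrid, Mateo, Jonas, Amara, Aoife.
Ravi starts before Sana ends → Sana and Ravi overlap.
Ingrid starts before Sana ends → Sana and Ingrid overlap.
Mateo starts after Sana ends; Sana is clear from here.
Ingrid starts before Ravi ends → Ravi and Ingrid overlap.
Mateo starts before Ravi ends → Ravi and Mateo overlap.
Jonas starts exactly when Ravi ends (back-to-back, no overlap); Ravi is clear from here.
Mateo starts after Ingrid ends; Ingrid is clear from here.
Jonas starts before Mateo ends → Mateo and Jonas overlap.
Amara starts before Mateo ends → Mateo and Amara overlap.
Aoife starts after Mateo ends.
Amara starts before Jonas ends → Jonas and Amara overlap.
Aoife starts after Jonas ends.
Aoife starts exactly when Amara ends (back-to-back, no overlap).

Amara & Jonas, Amara & Mateo, Ingrid & Ravi, Ingrid & Sana, Jonas & Mateo, Mateo & Ravi, Ravi & Sana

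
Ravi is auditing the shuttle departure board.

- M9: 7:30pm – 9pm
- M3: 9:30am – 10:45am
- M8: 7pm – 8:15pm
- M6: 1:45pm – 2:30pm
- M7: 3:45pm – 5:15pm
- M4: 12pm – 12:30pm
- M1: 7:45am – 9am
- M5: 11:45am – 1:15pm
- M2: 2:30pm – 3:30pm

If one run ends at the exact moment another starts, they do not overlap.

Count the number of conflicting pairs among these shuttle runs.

2

Sorted by start: M1, M3, M5, M4, M6, M2, M7, M8, M9.
M3 starts after M1 ends, so M1 has no further overlaps.
M5 starts after M3 ends, so M3 has no further overlaps.
M4 starts before M5 ends → M5 and M4 overlap.
M6 starts after M5 ends, so M5 has no further overlaps.
M6 starts after M4 ends, so M4 has no further overlaps.
M2 starts exactly when M6 ends (back-to-back, no overlap), so M6 has no further overlaps.
M7 starts after M2 ends, so M2 has no further overlaps.
M8 starts after M7 ends, so M7 has no further overlaps.
M9 starts before M8 ends → M8 and M9 overlap.
Overlapping pairs: M4 & M5, M8 & M9 — 2 in total.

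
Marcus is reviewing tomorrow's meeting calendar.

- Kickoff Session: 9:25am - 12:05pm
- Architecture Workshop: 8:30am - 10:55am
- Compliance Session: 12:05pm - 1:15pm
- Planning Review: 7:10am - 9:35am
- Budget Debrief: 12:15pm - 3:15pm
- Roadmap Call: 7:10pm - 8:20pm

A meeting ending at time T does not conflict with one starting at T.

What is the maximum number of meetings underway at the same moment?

Sweep the timeline, counting +1 at each start and −1 at each end (ends before starts at a tie):
7:10am start Planning Review → 1
8:30am start Architecture Workshop → 2
9:25am start Kickoff Session → 3
9:35am end Planning Review → 2
10:55am end Architecture Workshop → 1
12:05pm end Kickoff Session → 0
12:05pm start Compliance Session → 1
12:15pm start Budget Debrief → 2
1:15pm end Compliance Session → 1
3:15pm end Budget Debrief → 0
7:10pm start Roadmap Call → 1
8:20pm end Roadmap Call → 0
Peak is 3, at 9:25am (Architecture Workshop, Kickoff Session, Planning Review).

3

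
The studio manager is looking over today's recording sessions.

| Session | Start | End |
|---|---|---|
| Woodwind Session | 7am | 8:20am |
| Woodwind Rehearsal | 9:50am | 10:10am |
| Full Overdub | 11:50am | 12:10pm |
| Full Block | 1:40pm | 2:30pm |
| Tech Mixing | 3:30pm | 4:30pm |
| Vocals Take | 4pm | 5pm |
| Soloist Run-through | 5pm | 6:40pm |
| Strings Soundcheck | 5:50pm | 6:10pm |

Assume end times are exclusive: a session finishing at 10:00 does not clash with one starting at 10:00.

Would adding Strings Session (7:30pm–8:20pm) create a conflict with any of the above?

No — it doesn't clash with anything

Woodwind Session: ends 8:20am at or before Strings Session starts 7:30pm → clear.
Woodwind Rehearsal: ends 10:10am at or before Strings Session starts 7:30pm → clear.
Full Overdub: ends 12:10pm at or before Strings Session starts 7:30pm → clear.
Full Block: ends 2:30pm at or before Strings Session starts 7:30pm → clear.
Tech Mixing: ends 4:30pm at or before Strings Session starts 7:30pm → clear.
Vocals Take: ends 5pm at or before Strings Session starts 7:30pm → clear.
Soloist Run-through: ends 6:40pm at or before Strings Session starts 7:30pm → clear.
Strings Soundcheck: ends 6:10pm at or before Strings Session starts 7:30pm → clear.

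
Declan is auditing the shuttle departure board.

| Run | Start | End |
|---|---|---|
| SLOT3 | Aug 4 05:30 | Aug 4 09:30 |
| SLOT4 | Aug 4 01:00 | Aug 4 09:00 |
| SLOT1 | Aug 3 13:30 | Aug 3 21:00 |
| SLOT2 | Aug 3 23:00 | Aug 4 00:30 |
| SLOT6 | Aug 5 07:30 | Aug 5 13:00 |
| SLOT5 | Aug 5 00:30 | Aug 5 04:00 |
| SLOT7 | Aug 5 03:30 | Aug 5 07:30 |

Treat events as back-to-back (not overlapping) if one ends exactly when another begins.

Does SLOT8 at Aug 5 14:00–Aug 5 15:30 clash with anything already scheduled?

No — it doesn't clash with anything

SLOT1: ends Aug 3 21:00 at or before SLOT8 starts Aug 5 14:00 → clear.
SLOT2: ends Aug 4 00:30 at or before SLOT8 starts Aug 5 14:00 → clear.
SLOT4: ends Aug 4 09:00 at or before SLOT8 starts Aug 5 14:00 → clear.
SLOT3: ends Aug 4 09:30 at or before SLOT8 starts Aug 5 14:00 → clear.
SLOT5: ends Aug 5 04:00 at or before SLOT8 starts Aug 5 14:00 → clear.
SLOT7: ends Aug 5 07:30 at or before SLOT8 starts Aug 5 14:00 → clear.
SLOT6: ends Aug 5 13:00 at or before SLOT8 starts Aug 5 14:00 → clear.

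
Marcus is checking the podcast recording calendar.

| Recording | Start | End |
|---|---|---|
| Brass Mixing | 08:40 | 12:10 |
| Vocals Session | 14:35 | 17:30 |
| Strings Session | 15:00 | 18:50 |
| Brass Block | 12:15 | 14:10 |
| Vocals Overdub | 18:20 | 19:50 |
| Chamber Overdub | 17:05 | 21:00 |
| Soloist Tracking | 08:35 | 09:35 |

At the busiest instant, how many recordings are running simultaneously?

Sweep the timeline, counting +1 at each start and −1 at each end (ends before starts at a tie):
08:35 start Soloist Tracking → 1
08:40 start Brass Mixing → 2
09:35 end Soloist Tracking → 1
12:10 end Brass Mixing → 0
12:15 start Brass Block → 1
14:10 end Brass Block → 0
14:35 start Vocals Session → 1
15:00 start Strings Session → 2
17:05 start Chamber Overdub → 3
17:30 end Vocals Session → 2
18:20 start Vocals Overdub → 3
18:50 end Strings Session → 2
19:50 end Vocals Overdub → 1
21:00 end Chamber Overdub → 0
Peak is 3, at 17:05 (Chamber Overdub, Strings Session, Vocals Session).

3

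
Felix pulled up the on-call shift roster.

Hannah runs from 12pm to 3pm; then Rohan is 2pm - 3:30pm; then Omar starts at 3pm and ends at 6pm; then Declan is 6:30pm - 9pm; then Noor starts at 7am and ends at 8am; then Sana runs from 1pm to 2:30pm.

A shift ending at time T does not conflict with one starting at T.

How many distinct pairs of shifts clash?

Sorted by start: Noor, Hannah, Sana, Rohan, Omar, Declan.
Hannah starts after Noor ends; Noor is clear from here.
Sana starts before Hannah ends → Hannah and Sana overlap.
Rohan starts before Hannah ends → Hannah and Rohan overlap.
Omar starts exactly when Hannah ends (back-to-back, no overlap); Hannah is clear from here.
Rohan starts before Sana ends → Sana and Rohan overlap.
Omar starts after Sana ends; Sana is clear from here.
Omar starts before Rohan ends → Rohan and Omar overlap.
Declan starts after Rohan ends.
Declan starts after Omar ends.
Overlapping pairs: Hannah & Rohan, Hannah & Sana, Omar & Rohan, Rohan & Sana — 4 in total.

4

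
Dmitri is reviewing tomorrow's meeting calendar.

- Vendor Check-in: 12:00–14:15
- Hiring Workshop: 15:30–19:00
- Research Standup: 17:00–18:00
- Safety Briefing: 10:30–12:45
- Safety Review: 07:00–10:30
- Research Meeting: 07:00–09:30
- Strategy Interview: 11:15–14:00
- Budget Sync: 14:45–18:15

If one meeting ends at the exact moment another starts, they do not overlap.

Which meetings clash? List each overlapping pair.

Sorted by start: Safety Review, Research Meeting, Safety Briefing, Strategy Interview, Vendor Check-in, Budget Sync, Hiring Workshop, Research Standup.
Research Meeting starts before Safety Review ends → Safety Review and Research Meeting overlap.
Safety Briefing starts exactly when Safety Review ends (back-to-back, no overlap) — done with Safety Review.
Safety Briefing starts after Research Meeting ends — done with Research Meeting.
Strategy Interview starts before Safety Briefing ends → Safety Briefing and Strategy Interview overlap.
Vendor Check-in starts before Safety Briefing ends → Safety Briefing and Vendor Check-in overlap.
Budget Sync starts after Safety Briefing ends — done with Safety Briefing.
Vendor Check-in starts before Strategy Interview ends → Strategy Interview and Vendor Check-in overlap.
Budget Sync starts after Strategy Interview ends — done with Strategy Interview.
Budget Sync starts after Vendor Check-in ends — done with Vendor Check-in.
Hiring Workshop starts before Budget Sync ends → Budget Sync and Hiring Workshop overlap.
Research Standup starts before Budget Sync ends → Budget Sync and Research Standup overlap.
Research Standup starts before Hiring Workshop ends → Hiring Workshop and Research Standup overlap.

Budget Sync & Hiring Workshop, Budget Sync & Research Standup, Hiring Workshop & Research Standup, Research Meeting & Safety Review, Safety Briefing & Strategy Interview, Safety Briefing & Vendor Check-in, Strategy Interview & Vendor Check-in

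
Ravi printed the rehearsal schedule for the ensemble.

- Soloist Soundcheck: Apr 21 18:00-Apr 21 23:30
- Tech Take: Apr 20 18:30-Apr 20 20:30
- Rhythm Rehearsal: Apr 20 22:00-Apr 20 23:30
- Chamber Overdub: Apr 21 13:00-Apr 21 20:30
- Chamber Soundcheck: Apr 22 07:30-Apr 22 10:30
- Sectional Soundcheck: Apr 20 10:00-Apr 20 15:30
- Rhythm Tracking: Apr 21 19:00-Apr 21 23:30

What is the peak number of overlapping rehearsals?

Sweep the timeline, counting +1 at each start and −1 at each end (ends before starts at a tie):
Apr 20 10:00 start Sectional Soundcheck → 1
Apr 20 15:30 end Sectional Soundcheck → 0
Apr 20 18:30 start Tech Take → 1
Apr 20 20:30 end Tech Take → 0
Apr 20 22:00 start Rhythm Rehearsal → 1
Apr 20 23:30 end Rhythm Rehearsal → 0
Apr 21 13:00 start Chamber Overdub → 1
Apr 21 18:00 start Soloist Soundcheck → 2
Apr 21 19:00 start Rhythm Tracking → 3
Apr 21 20:30 end Chamber Overdub → 2
Apr 21 23:30 end Rhythm Tracking → 1
Apr 21 23:30 end Soloist Soundcheck → 0
Apr 22 07:30 start Chamber Soundcheck → 1
Apr 22 10:30 end Chamber Soundcheck → 0
Peak is 3, at Apr 21 19:00 (Chamber Overdub, Rhythm Tracking, Soloist Soundcheck).

3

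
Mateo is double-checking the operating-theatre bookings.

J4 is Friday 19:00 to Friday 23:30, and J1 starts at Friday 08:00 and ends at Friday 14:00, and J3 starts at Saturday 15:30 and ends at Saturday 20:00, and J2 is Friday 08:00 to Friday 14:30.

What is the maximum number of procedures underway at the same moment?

2

Sweep the timeline, counting +1 at each start and −1 at each end (ends before starts at a tie):
Friday 08:00 start J1 → 1
Friday 08:00 start J2 → 2
Friday 14:00 end J1 → 1
Friday 14:30 end J2 → 0
Friday 19:00 start J4 → 1
Friday 23:30 end J4 → 0
Saturday 15:30 start J3 → 1
Saturday 20:00 end J3 → 0
Peak is 2, at Friday 08:00 (J1, J2).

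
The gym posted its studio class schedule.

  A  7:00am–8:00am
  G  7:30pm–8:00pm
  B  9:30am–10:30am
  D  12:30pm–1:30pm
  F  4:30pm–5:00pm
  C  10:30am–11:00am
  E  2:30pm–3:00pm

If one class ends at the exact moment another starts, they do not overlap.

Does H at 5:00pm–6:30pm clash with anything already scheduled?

No — it doesn't clash with anything

A: ends 8:00am at or before H starts 5:00pm → clear.
B: ends 10:30am at or before H starts 5:00pm → clear.
C: ends 11:00am at or before H starts 5:00pm → clear.
D: ends 1:30pm at or before H starts 5:00pm → clear.
E: ends 3:00pm at or before H starts 5:00pm → clear.
F: ends 5:00pm at or before H starts 5:00pm → clear.
G: starts 7:30pm at or after H ends 6:30pm → clear.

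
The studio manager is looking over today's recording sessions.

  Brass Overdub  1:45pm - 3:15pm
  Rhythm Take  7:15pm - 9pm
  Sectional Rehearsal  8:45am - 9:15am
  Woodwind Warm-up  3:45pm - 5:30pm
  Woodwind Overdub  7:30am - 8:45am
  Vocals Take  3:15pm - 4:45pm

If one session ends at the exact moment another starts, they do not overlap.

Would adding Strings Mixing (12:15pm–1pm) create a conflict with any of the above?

Woodwind Overdub: ends 8:45am at or before Strings Mixing starts 12:15pm → clear.
Sectional Rehearsal: ends 9:15am at or before Strings Mixing starts 12:15pm → clear.
Brass Overdub: starts 1:45pm at or after Strings Mixing ends 1pm → clear.
Vocals Take: starts 3:15pm at or after Strings Mixing ends 1pm → clear.
Woodwind Warm-up: starts 3:45pm at or after Strings Mixing ends 1pm → clear.
Rhythm Take: starts 7:15pm at or after Strings Mixing ends 1pm → clear.

No — it doesn't clash with anything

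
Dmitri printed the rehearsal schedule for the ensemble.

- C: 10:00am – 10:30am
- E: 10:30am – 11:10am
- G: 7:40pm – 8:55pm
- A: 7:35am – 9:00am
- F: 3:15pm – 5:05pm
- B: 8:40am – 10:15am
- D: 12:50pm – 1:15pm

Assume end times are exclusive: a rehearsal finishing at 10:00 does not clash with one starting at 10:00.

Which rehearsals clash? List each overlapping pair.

Check each pair: they overlap iff neither finishes before the other starts.
Sorted by start: A, B, C, E, D, F, G.
B starts before A ends → A and B overlap.
C starts after A ends, so nothing later overlaps A either.
C starts before B ends → B and C overlap.
E starts after B ends, so nothing later overlaps B either.
E starts exactly when C ends (back-to-back, no overlap), so nothing later overlaps C either.
D starts after E ends, so nothing later overlaps E either.
F starts after D ends, so nothing later overlaps D either.
G starts after F ends.

A & B, B & C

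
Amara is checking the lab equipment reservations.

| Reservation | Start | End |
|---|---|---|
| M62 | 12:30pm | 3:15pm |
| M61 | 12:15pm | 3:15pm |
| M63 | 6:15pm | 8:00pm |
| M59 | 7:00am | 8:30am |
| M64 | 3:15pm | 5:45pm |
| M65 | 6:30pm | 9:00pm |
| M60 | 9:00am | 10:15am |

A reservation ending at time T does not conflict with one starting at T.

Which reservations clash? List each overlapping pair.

M61 & M62, M63 & M65

Sorted by start: M59, M60, M61, M62, M64, M63, M65.
M60 starts after M59 ends, so nothing later overlaps M59 either.
M61 starts after M60 ends, so nothing later overlaps M60 either.
M62 starts before M61 ends → M61 and M62 overlap.
M64 starts exactly when M61 ends (back-to-back, no overlap), so nothing later overlaps M61 either.
M64 starts exactly when M62 ends (back-to-back, no overlap), so nothing later overlaps M62 either.
M63 starts after M64 ends, so nothing later overlaps M64 either.
M65 starts before M63 ends → M63 and M65 overlap.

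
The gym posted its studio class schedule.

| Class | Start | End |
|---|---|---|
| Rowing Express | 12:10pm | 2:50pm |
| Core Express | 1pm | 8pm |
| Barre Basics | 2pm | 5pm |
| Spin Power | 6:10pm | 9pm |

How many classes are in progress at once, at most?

3

Sweep the timeline, counting +1 at each start and −1 at each end (ends before starts at a tie):
12:10pm start Rowing Express → 1
1pm start Core Express → 2
2pm start Barre Basics → 3
2:50pm end Rowing Express → 2
5pm end Barre Basics → 1
6:10pm start Spin Power → 2
8pm end Core Express → 1
9pm end Spin Power → 0
Peak is 3, at 2pm (Barre Basics, Core Express, Rowing Express).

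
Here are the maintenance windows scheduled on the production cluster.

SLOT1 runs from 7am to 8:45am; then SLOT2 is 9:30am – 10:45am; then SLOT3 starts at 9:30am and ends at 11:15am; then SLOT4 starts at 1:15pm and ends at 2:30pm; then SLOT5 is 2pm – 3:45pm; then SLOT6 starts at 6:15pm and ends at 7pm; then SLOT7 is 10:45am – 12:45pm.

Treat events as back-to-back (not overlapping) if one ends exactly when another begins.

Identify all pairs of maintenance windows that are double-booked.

SLOT2 & SLOT3, SLOT3 & SLOT7, SLOT4 & SLOT5

Two intervals overlap when each starts before the other ends.
Sorted by start: SLOT1, SLOT2, SLOT3, SLOT7, SLOT4, SLOT5, SLOT6.
SLOT2 starts after SLOT1 ends — done with SLOT1.
SLOT3 starts before SLOT2 ends → SLOT2 and SLOT3 overlap.
SLOT7 starts exactly when SLOT2 ends (back-to-back, no overlap) — done with SLOT2.
SLOT7 starts before SLOT3 ends → SLOT3 and SLOT7 overlap.
SLOT4 starts after SLOT3 ends — done with SLOT3.
SLOT4 starts after SLOT7 ends — done with SLOT7.
SLOT5 starts before SLOT4 ends → SLOT4 and SLOT5 overlap.
SLOT6 starts after SLOT4 ends.
SLOT6 starts after SLOT5 ends.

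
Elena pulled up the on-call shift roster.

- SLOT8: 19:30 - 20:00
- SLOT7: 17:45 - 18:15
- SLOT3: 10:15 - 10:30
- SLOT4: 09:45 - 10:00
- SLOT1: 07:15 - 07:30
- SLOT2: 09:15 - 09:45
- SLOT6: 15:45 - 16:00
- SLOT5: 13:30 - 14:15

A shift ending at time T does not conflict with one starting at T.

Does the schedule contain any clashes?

No

Sorted by start: SLOT1, SLOT2, SLOT4, SLOT3, SLOT5, SLOT6, SLOT7, SLOT8.
SLOT2 starts after SLOT1 ends, so nothing later overlaps SLOT1 either.
SLOT4 starts exactly when SLOT2 ends (back-to-back, no overlap), so nothing later overlaps SLOT2 either.
SLOT3 starts after SLOT4 ends, so nothing later overlaps SLOT4 either.
SLOT5 starts after SLOT3 ends, so nothing later overlaps SLOT3 either.
SLOT6 starts after SLOT5 ends, so nothing later overlaps SLOT5 either.
SLOT7 starts after SLOT6 ends, so nothing later overlaps SLOT6 either.
SLOT8 starts after SLOT7 ends.
Every pair is clear; the schedule has no overlaps.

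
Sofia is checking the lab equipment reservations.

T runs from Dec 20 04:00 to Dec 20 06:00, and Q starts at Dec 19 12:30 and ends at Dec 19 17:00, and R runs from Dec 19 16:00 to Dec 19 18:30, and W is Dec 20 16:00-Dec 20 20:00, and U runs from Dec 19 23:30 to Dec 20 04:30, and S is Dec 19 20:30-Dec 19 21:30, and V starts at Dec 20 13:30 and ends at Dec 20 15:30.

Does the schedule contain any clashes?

Check each pair: they overlap iff neither finishes before the other starts.
Sorted by start: Q, R, S, U, T, V, W.
R starts before Q ends → Q and R overlap.
That's a conflict, so the schedule is not conflict-free.

Yes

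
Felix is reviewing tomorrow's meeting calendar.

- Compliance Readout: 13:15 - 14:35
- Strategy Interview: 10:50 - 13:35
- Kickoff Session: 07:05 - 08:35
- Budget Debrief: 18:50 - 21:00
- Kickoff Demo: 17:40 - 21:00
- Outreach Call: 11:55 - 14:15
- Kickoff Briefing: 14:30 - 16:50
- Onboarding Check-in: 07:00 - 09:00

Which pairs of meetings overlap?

Budget Debrief & Kickoff Demo, Compliance Readout & Kickoff Briefing, Compliance Readout & Outreach Call, Compliance Readout & Strategy Interview, Kickoff Session & Onboarding Check-in, Outreach Call & Strategy Interview

Check each pair: they overlap iff neither finishes before the other starts.
Sorted by start: Onboarding Check-in, Kickoff Session, Strategy Interview, Outreach Call, Compliance Readout, Kickoff Briefing, Kickoff Demo, Budget Debrief.
Kickoff Session starts before Onboarding Check-in ends → Onboarding Check-in and Kickoff Session overlap.
Strategy Interview starts after Onboarding Check-in ends, so Onboarding Check-in has no further overlaps.
Strategy Interview starts after Kickoff Session ends, so Kickoff Session has no further overlaps.
Outreach Call starts before Strategy Interview ends → Strategy Interview and Outreach Call overlap.
Compliance Readout starts before Strategy Interview ends → Strategy Interview and Compliance Readout overlap.
Kickoff Briefing starts after Strategy Interview ends, so Strategy Interview has no further overlaps.
Compliance Readout starts before Outreach Call ends → Outreach Call and Compliance Readout overlap.
Kickoff Briefing starts after Outreach Call ends, so Outreach Call has no further overlaps.
Kickoff Briefing starts before Compliance Readout ends → Compliance Readout and Kickoff Briefing overlap.
Kickoff Demo starts after Compliance Readout ends, so Compliance Readout has no further overlaps.
Kickoff Demo starts after Kickoff Briefing ends, so Kickoff Briefing has no further overlaps.
Budget Debrief starts before Kickoff Demo ends → Kickoff Demo and Budget Debrief overlap.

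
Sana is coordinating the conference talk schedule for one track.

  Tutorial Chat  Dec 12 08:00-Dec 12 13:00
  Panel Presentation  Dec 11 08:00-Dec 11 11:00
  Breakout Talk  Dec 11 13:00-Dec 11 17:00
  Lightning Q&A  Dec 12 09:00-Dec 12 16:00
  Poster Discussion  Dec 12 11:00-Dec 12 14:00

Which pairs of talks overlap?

Lightning Q&A & Poster Discussion, Lightning Q&A & Tutorial Chat, Poster Discussion & Tutorial Chat

Two intervals overlap when each starts before the other ends.
Sorted by start: Panel Presentation, Breakout Talk, Tutorial Chat, Lightning Q&A, Poster Discussion.
Breakout Talk starts after Panel Presentation ends; Panel Presentation is clear from here.
Tutorial Chat starts after Breakout Talk ends; Breakout Talk is clear from here.
Lightning Q&A starts before Tutorial Chat ends → Tutorial Chat and Lightning Q&A overlap.
Poster Discussion starts before Tutorial Chat ends → Tutorial Chat and Poster Discussion overlap.
Poster Discussion starts before Lightning Q&A ends → Lightning Q&A and Poster Discussion overlap.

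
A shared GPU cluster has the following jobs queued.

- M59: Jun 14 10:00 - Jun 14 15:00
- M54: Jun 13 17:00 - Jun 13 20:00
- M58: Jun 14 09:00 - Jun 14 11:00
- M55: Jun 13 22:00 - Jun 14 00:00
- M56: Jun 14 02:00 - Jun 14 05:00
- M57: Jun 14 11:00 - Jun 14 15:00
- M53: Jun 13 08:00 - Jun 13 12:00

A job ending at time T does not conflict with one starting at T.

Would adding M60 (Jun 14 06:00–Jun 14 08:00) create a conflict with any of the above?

M53: ends Jun 13 12:00 at or before M60 starts Jun 14 06:00 → clear.
M54: ends Jun 13 20:00 at or before M60 starts Jun 14 06:00 → clear.
M55: ends Jun 14 00:00 at or before M60 starts Jun 14 06:00 → clear.
M56: ends Jun 14 05:00 at or before M60 starts Jun 14 06:00 → clear.
M58: starts Jun 14 09:00 at or after M60 ends Jun 14 08:00 → clear.
M59: starts Jun 14 10:00 at or after M60 ends Jun 14 08:00 → clear.
M57: starts Jun 14 11:00 at or after M60 ends Jun 14 08:00 → clear.

No — it doesn't clash with anything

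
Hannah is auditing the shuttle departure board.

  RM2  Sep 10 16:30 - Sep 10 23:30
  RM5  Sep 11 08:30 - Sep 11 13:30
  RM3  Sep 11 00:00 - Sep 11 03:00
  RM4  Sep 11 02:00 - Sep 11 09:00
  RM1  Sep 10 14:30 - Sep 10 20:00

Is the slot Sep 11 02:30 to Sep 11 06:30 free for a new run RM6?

RM1: ends Sep 10 20:00 at or before RM6 starts Sep 11 02:30 → clear.
RM2: ends Sep 10 23:30 at or before RM6 starts Sep 11 02:30 → clear.
RM3: starts Sep 11 00:00 before RM6 ends Sep 11 06:30, and ends Sep 11 03:00 after RM6 starts Sep 11 02:30 → overlap.
RM4: starts Sep 11 02:00 before RM6 ends Sep 11 06:30, and ends Sep 11 09:00 after RM6 starts Sep 11 02:30 → overlap.
RM5: starts Sep 11 08:30 at or after RM6 ends Sep 11 06:30 → clear.
RM6 overlaps RM3, RM4.

No — it overlaps RM3, RM4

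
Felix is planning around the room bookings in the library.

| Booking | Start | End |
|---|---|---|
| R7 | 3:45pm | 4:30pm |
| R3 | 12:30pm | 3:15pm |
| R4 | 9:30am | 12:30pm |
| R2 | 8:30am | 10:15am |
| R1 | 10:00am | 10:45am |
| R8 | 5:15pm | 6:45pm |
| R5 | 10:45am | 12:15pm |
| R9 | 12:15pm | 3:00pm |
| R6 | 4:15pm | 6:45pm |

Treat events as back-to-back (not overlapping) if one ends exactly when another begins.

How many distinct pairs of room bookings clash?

8

Sorted by start: R2, R4, R1, R5, R9, R3, R7, R6, R8.
R4 starts before R2 ends → R2 and R4 overlap.
R1 starts before R2 ends → R2 and R1 overlap.
R5 starts after R2 ends — done with R2.
R1 starts before R4 ends → R4 and R1 overlap.
R5 starts before R4 ends → R4 and R5 overlap.
R9 starts before R4 ends → R4 and R9 overlap.
R3 starts exactly when R4 ends (back-to-back, no overlap) — done with R4.
R5 starts exactly when R1 ends (back-to-back, no overlap) — done with R1.
R9 starts exactly when R5 ends (back-to-back, no overlap) — done with R5.
R3 starts before R9 ends → R9 and R3 overlap.
R7 starts after R9 ends — done with R9.
R7 starts after R3 ends — done with R3.
R6 starts before R7 ends → R7 and R6 overlap.
R8 starts after R7 ends.
R8 starts before R6 ends → R6 and R8 overlap.
Overlapping pairs: R1 & R2, R1 & R4, R2 & R4, R3 & R9, R4 & R5, R4 & R9, R6 & R7, R6 & R8 — 8 in total.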